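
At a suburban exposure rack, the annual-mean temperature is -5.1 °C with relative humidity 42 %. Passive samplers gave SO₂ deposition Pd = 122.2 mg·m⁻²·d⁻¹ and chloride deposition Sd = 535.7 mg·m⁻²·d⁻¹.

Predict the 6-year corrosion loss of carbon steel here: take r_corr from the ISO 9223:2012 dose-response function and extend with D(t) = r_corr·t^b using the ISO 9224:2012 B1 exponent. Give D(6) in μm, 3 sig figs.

carbon steel: T≤10 °C ⇒ hinge +0.150·(-5.1−10) = -2.2650
  Pd branch = 1.77·Pd^0.52·e^(0.02·RH+f) = 5.181 μm/a
  Sd branch = 0.102·Sd^0.62·e^(0.033·RH+0.04·T) = 16.36 μm/a
  r_corr = 5.181 + 16.36 = 21.54 μm/a
Power-law: D(6) = r_corr · 6^0.523
  D(6) = 21.54 × 6^0.523 = 21.54 × 2.553 = 54.99 μm

D(6) = 55.0 μm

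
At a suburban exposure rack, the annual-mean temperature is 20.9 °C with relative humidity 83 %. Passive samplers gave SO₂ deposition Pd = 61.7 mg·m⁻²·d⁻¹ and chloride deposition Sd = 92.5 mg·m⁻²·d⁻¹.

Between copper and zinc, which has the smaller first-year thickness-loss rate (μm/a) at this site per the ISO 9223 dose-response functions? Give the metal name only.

copper: temperature factor f = -0.080·(10.9) = -0.8720
  Pd branch = 0.0053·Pd^0.26·e^(0.059·RH+f) = 0.8665 μm/a
  Cl⁻ term: 0.01025·92.5^0.27·exp(0.036·83+0.049·20.9) = 1.923
  r_corr = 0.8665 + 1.923 = 2.79 μm/a
zinc: f(T) = -0.071·(T−10) [T>10 °C] = -0.7739
  Pd branch = 0.0129·Pd^0.44·e^(0.046·RH+f) = 1.661 μm/a
  Cl⁻ term: 0.0175·92.5^0.57·exp(0.008·83+0.085·20.9) = 2.652
  r_corr = 1.661 + 2.652 = 4.313 μm/a
Ordering by μm/a: zinc (4.31) > copper (2.79)

copper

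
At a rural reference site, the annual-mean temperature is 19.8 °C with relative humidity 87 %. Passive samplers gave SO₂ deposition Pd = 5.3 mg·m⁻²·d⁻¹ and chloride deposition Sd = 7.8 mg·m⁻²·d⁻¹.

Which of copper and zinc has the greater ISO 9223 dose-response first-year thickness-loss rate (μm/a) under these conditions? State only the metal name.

copper

copper: f(T) = -0.080·(T−10) [T>10 °C] = -0.7840
  sulphur-dioxide contribution → 0.6329 μm/a
  chloride contribution → 1.079 μm/a
  ⇒ r_corr(copper) = 1.712 μm/a
zinc: f(T) = -0.071·(T−10) [T>10 °C] = -0.6958
  sulphur-dioxide contribution → 0.7331 μm/a
  chloride contribution → 0.6091 μm/a
  total first-year rate 1.342 μm/a
Ordering by μm/a: copper (1.71) > zinc (1.34)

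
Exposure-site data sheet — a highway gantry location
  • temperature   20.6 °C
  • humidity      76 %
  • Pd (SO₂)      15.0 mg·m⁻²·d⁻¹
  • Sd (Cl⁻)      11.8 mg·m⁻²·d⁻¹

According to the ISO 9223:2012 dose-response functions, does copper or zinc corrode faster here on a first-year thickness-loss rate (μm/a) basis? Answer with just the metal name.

copper: temperature factor f = -0.080·(10.6) = -0.8480
  Pd branch = 0.0053·Pd^0.26·e^(0.059·RH+f) = 0.4066 μm/a
  Cl⁻ term: 0.01025·11.8^0.27·exp(0.036·76+0.049·20.6) = 0.8448
  r_corr = 0.4066 + 0.8448 = 1.251 μm/a
zinc: T>10 °C ⇒ hinge -0.071·(20.6−10) = -0.7526
  Pd branch = 0.0129·Pd^0.44·e^(0.046·RH+f) = 0.66 μm/a
  Cl⁻ term: 0.0175·11.8^0.57·exp(0.008·76+0.085·20.6) = 0.756
  r_corr = 0.66 + 0.756 = 1.416 μm/a
Ordering by μm/a: zinc (1.42) > copper (1.25)

zinc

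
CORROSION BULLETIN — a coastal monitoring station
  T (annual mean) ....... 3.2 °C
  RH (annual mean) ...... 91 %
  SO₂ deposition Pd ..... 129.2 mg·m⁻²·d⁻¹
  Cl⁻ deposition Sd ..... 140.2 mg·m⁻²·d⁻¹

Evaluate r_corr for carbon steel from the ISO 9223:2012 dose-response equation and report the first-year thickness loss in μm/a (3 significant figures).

r_corr = 99.4 μm/a

carbon steel: f(T) = +0.150·(T−10) [T≤10 °C] = -1.0200
  sulphur-dioxide contribution → 49.35 μm/a
  chloride contribution → 50.04 μm/a
  ⇒ r_corr(carbon steel) = 99.39 μm/a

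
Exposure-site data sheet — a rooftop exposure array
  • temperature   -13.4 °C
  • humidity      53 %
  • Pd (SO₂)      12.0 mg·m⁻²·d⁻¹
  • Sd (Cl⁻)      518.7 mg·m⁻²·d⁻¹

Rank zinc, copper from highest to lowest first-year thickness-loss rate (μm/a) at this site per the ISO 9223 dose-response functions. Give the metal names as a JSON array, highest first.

["zinc", "copper"]

zinc: T≤10 °C ⇒ hinge +0.038·(-13.4−10) = -0.8892
  SO₂ term: 0.0129·12.0^0.44·exp(0.046·53-0.8892) = 0.1812
  Sd branch = 0.0175·Sd^0.57·e^(0.008·RH+0.085·T) = 0.302 μm/a
  sum: 0.1812 + 0.302 → r_corr = 0.4832 μm/a
copper: T≤10 °C ⇒ hinge +0.126·(-13.4−10) = -2.9484
  Pd branch = 0.0053·Pd^0.26·e^(0.059·RH+f) = 0.01209 μm/a
  Cl⁻ term: 0.01025·518.7^0.27·exp(0.036·53+0.049·-13.4) = 0.1937
  sum: 0.01209 + 0.1937 → r_corr = 0.2058 μm/a
Ordering by μm/a: zinc (0.483) > copper (0.206)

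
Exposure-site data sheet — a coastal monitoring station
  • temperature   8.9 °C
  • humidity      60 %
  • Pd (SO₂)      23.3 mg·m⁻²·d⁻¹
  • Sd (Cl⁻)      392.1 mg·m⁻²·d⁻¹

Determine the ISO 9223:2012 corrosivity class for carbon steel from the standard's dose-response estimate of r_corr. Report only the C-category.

C4

carbon steel: T≤10 °C ⇒ hinge +0.150·(8.9−10) = -0.1650
  SO₂ term: 1.77·23.3^0.52·exp(0.02·60-0.1650) = 25.61
  Cl⁻ term: 0.102·392.1^0.62·exp(0.033·60+0.04·8.9) = 42.76
  sum: 25.61 + 42.76 → r_corr = 68.37 μm/a
Category bounds: 50…80 μm/a bracket r_corr ⇒ C4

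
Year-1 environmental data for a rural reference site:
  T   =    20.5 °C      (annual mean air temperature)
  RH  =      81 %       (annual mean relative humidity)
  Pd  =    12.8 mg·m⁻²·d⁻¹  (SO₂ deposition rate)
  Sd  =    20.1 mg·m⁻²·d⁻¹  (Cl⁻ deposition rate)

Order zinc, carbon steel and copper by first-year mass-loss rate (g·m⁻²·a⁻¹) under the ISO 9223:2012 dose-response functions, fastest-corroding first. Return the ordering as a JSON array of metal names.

["carbon steel", "copper", "zinc"]

zinc: f(T) = -0.071·(T−10) [T>10 °C] = -0.7455
  sulphur-dioxide contribution → 0.7801 μm/a
  chloride contribution → 1.057 μm/a
  ⇒ r_corr(zinc) = 1.837 μm/a
  mass loss = 1.837 μm/a × 7.14 g/cm³ = 13.12 g·m⁻²·a⁻¹
carbon steel: temperature factor f = -0.054·(10.5) = -0.5670
  sulphur-dioxide contribution → 19.1 μm/a
  chloride contribution → 21.56 μm/a
  total first-year rate 40.66 μm/a
  mass loss = 40.66 μm/a × 7.85 g/cm³ = 319.2 g·m⁻²·a⁻¹
copper: temperature factor f = -0.080·(10.5) = -0.8400
  sulphur-dioxide contribution → 0.5282 μm/a
  chloride contribution → 1.162 μm/a
  ⇒ r_corr(copper) = 1.69 μm/a
  mass loss = 1.69 μm/a × 8.96 g/cm³ = 15.15 g·m⁻²·a⁻¹
Ordering by g·m⁻²·a⁻¹: carbon steel (319) > copper (15.1) > zinc (13.1)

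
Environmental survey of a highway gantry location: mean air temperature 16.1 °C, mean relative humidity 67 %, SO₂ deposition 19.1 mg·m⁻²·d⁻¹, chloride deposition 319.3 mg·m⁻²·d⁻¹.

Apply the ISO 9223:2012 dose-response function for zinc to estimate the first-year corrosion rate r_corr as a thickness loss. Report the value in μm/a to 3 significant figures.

zinc: f(T) = -0.071·(T−10) [T>10 °C] = -0.4331
  Pd branch = 0.0129·Pd^0.44·e^(0.046·RH+f) = 0.6678 μm/a
  Cl⁻ term: 0.0175·319.3^0.57·exp(0.008·67+0.085·16.1) = 3.144
  r_corr = 0.6678 + 3.144 = 3.812 μm/a

r_corr = 3.81 μm/a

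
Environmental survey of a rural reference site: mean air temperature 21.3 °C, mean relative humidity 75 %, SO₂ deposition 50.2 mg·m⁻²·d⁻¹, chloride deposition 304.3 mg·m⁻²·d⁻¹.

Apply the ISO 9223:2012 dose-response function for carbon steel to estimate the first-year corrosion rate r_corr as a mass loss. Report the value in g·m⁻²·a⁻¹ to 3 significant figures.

carbon steel: temperature factor f = -0.054·(11.3) = -0.6102
  sulphur-dioxide contribution → 33.02 μm/a
  chloride contribution → 98.43 μm/a
  total first-year rate 131.5 μm/a
Convert to mass loss: 131.5 μm/a × 7.85 g/cm³ = 1032 g·m⁻²·a⁻¹

r_corr = 1.03e+03 g·m⁻²·a⁻¹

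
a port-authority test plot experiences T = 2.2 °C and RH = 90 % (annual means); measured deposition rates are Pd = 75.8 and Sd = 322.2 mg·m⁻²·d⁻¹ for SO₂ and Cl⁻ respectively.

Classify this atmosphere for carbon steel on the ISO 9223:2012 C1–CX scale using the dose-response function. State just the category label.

carbon steel: T≤10 °C ⇒ hinge +0.150·(2.2−10) = -1.1700
  sulphur-dioxide contribution → 31.55 μm/a
  chloride contribution → 77.93 μm/a
  total first-year rate 109.5 μm/a
ISO 9223 Table 2 (carbon steel): 80 < 109 ≤ 200 μm/a ⇒ C5

C5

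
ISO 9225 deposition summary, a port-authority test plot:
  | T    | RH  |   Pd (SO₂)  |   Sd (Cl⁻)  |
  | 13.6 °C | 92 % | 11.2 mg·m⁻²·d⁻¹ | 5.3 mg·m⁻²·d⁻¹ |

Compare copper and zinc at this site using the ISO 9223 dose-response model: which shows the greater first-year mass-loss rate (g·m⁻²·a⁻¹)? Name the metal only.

copper

copper: temperature factor f = -0.080·(3.6) = -0.2880
  Pd branch = 0.0053·Pd^0.26·e^(0.059·RH+f) = 1.696 μm/a
  Sd branch = 0.01025·Sd^0.27·e^(0.036·RH+0.049·T) = 0.8592 μm/a
  sum: 1.696 + 0.8592 → r_corr = 2.555 μm/a
  mass loss = 2.555 μm/a × 8.96 g/cm³ = 22.89 g·m⁻²·a⁻¹
zinc: f(T) = -0.071·(T−10) [T>10 °C] = -0.2556
  Pd branch = 0.0129·Pd^0.44·e^(0.046·RH+f) = 1.991 μm/a
  Cl⁻ term: 0.0175·5.3^0.57·exp(0.008·92+0.085·13.6) = 0.3003
  sum: 1.991 + 0.3003 → r_corr = 2.292 μm/a
  mass loss = 2.292 μm/a × 7.14 g/cm³ = 16.36 g·m⁻²·a⁻¹
Ordering by g·m⁻²·a⁻¹: copper (22.9) > zinc (16.4)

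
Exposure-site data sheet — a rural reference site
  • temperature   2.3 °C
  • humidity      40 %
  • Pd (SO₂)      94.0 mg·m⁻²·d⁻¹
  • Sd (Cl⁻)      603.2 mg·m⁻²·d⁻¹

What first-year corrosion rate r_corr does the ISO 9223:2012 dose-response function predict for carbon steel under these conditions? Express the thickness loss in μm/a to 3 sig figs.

carbon steel: f(T) = +0.150·(T−10) [T≤10 °C] = -1.1550
  Pd branch = 1.77·Pd^0.52·e^(0.02·RH+f) = 13.18 μm/a
  Sd branch = 0.102·Sd^0.62·e^(0.033·RH+0.04·T) = 22.17 μm/a
  r_corr = 13.18 + 22.17 = 35.34 μm/a

r_corr = 35.3 μm/a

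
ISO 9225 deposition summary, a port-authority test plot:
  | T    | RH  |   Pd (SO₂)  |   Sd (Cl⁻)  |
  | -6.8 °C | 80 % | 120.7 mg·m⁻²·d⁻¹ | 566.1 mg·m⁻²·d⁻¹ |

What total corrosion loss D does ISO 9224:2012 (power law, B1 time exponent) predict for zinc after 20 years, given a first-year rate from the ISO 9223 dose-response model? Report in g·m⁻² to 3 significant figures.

zinc: T≤10 °C ⇒ hinge +0.038·(-6.8−10) = -0.6384
  SO₂ term: 0.0129·120.7^0.44·exp(0.046·80-0.6384) = 2.226
  Sd branch = 0.0175·Sd^0.57·e^(0.008·RH+0.085·T) = 0.6904 μm/a
  sum: 2.226 + 0.6904 → r_corr = 2.916 μm/a
Power-law: D(20) = r_corr · 20^0.813
  D(20) = 2.916 × 20^0.813 = 2.916 × 11.42 = 33.31 μm
  Mass loss = 33.31 μm × 7.14 g/cm³ = 237.8 g·m⁻²

D(20) = 238 g·m⁻²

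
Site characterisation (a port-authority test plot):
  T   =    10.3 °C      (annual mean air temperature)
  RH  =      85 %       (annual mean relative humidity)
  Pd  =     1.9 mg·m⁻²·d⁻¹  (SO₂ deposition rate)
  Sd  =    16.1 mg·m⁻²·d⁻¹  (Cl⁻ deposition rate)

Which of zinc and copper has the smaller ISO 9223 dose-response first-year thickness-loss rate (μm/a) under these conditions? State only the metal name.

zinc

zinc: temperature factor f = -0.071·(0.3) = -0.0213
  SO₂ term: 0.0129·1.9^0.44·exp(0.046·85-0.0213) = 0.8358
  Sd branch = 0.0175·Sd^0.57·e^(0.008·RH+0.085·T) = 0.4041 μm/a
  sum: 0.8358 + 0.4041 → r_corr = 1.24 μm/a
copper: temperature factor f = -0.080·(0.3) = -0.0240
  Pd branch = 0.0053·Pd^0.26·e^(0.059·RH+f) = 0.9211 μm/a
  Sd branch = 0.01025·Sd^0.27·e^(0.036·RH+0.049·T) = 0.7668 μm/a
  r_corr = 0.9211 + 0.7668 = 1.688 μm/a
Ordering by μm/a: copper (1.69) > zinc (1.24)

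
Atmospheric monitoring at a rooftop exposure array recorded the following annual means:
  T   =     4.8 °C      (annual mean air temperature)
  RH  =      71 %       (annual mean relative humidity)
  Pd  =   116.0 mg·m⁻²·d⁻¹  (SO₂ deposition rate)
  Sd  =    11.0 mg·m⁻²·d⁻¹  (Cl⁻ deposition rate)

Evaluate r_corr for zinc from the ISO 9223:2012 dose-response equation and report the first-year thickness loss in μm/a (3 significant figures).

r_corr = 2.43 μm/a

zinc: T≤10 °C ⇒ hinge +0.038·(4.8−10) = -0.1976
  Pd branch = 0.0129·Pd^0.44·e^(0.046·RH+f) = 2.247 μm/a
  Cl⁻ term: 0.0175·11.0^0.57·exp(0.008·71+0.085·4.8) = 0.1822
  r_corr = 2.247 + 0.1822 = 2.429 μm/a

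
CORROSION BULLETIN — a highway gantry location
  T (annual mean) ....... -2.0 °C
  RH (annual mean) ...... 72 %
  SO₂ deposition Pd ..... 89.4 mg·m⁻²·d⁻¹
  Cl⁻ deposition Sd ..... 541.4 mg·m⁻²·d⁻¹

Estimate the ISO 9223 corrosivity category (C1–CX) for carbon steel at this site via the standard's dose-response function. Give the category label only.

carbon steel: f(T) = +0.150·(T−10) [T≤10 °C] = -1.8000
  Pd branch = 1.77·Pd^0.52·e^(0.02·RH+f) = 12.77 μm/a
  Cl⁻ term: 0.102·541.4^0.62·exp(0.033·72+0.04·-2.0) = 50.18
  sum: 12.77 + 50.18 → r_corr = 62.95 μm/a
Category bounds: 50…80 μm/a bracket r_corr ⇒ C4

C4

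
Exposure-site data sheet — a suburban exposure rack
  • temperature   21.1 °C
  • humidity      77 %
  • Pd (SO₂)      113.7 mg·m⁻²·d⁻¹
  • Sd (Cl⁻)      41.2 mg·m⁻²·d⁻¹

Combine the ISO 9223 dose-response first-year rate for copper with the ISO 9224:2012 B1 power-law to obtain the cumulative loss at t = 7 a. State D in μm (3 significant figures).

copper: temperature factor f = -0.080·(11.1) = -0.8880
  SO₂ term: 0.0053·113.7^0.26·exp(0.059·77-0.8880) = 0.7016
  Cl⁻ term: 0.01025·41.2^0.27·exp(0.036·77+0.049·21.1) = 1.258
  r_corr = 0.7016 + 1.258 = 1.959 μm/a
ISO 9224: D(t) = r_corr · t^b with b = 0.667 (copper, B1)
  D(7) = 1.959 × 7^0.667 = 1.959 × 3.662 = 7.175 μm

D(7) = 7.18 μm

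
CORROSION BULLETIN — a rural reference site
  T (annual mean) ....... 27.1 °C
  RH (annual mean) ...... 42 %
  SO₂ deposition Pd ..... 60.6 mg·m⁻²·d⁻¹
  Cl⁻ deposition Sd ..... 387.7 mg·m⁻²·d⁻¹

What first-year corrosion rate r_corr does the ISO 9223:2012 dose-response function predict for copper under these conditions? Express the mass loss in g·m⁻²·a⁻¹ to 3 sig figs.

copper: temperature factor f = -0.080·(17.1) = -1.3680
  sulphur-dioxide contribution → 0.04675 μm/a
  chloride contribution → 0.8769 μm/a
  total first-year rate 0.9237 μm/a
Convert to mass loss: 0.9237 μm/a × 8.96 g/cm³ = 8.276 g·m⁻²·a⁻¹

r_corr = 8.28 g·m⁻²·a⁻¹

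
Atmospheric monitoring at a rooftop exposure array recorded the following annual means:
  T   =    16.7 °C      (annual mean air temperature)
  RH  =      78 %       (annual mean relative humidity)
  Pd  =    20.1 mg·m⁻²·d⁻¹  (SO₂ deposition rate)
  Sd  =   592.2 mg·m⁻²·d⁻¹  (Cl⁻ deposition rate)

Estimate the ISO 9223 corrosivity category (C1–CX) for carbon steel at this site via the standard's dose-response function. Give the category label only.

C5

carbon steel: T>10 °C ⇒ hinge -0.054·(16.7−10) = -0.3618
  Pd branch = 1.77·Pd^0.52·e^(0.02·RH+f) = 27.93 μm/a
  Sd branch = 0.102·Sd^0.62·e^(0.033·RH+0.04·T) = 136.6 μm/a
  r_corr = 27.93 + 136.6 = 164.5 μm/a
165 μm/a falls in (80, 200] for carbon steel → category C5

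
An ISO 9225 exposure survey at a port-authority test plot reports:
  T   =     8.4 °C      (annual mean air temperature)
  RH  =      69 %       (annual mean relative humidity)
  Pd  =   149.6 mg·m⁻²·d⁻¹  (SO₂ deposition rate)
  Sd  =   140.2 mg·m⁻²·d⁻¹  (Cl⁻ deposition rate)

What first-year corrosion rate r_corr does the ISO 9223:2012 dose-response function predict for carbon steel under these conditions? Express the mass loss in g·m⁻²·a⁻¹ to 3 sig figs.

carbon steel: T≤10 °C ⇒ hinge +0.150·(8.4−10) = -0.2400
  Pd branch = 1.77·Pd^0.52·e^(0.02·RH+f) = 74.82 μm/a
  Sd branch = 0.102·Sd^0.62·e^(0.033·RH+0.04·T) = 29.81 μm/a
  r_corr = 74.82 + 29.81 = 104.6 μm/a
Convert to mass loss: 104.6 μm/a × 7.85 g/cm³ = 821.4 g·m⁻²·a⁻¹

r_corr = 821 g·m⁻²·a⁻¹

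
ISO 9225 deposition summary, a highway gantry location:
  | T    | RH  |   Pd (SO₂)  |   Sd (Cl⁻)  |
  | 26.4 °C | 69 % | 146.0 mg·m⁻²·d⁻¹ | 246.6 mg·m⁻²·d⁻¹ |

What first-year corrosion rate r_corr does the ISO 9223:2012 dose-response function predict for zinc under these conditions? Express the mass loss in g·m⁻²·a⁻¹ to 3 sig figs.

r_corr = 53.4 g·m⁻²·a⁻¹

zinc: f(T) = -0.071·(T−10) [T>10 °C] = -1.1644
  Pd branch = 0.0129·Pd^0.44·e^(0.046·RH+f) = 0.8623 μm/a
  Sd branch = 0.0175·Sd^0.57·e^(0.008·RH+0.085·T) = 6.619 μm/a
  r_corr = 0.8623 + 6.619 = 7.481 μm/a
Convert to mass loss: 7.481 μm/a × 7.14 g/cm³ = 53.41 g·m⁻²·a⁻¹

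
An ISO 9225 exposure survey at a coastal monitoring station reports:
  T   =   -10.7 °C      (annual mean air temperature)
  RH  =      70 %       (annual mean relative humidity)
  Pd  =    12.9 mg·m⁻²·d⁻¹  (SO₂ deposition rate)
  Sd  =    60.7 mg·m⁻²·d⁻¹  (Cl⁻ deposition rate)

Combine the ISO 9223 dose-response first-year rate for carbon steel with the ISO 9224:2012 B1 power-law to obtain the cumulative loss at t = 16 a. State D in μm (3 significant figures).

D(16) = 41.6 μm

carbon steel: temperature factor f = +0.150·(-20.7) = -3.1050
  Pd branch = 1.77·Pd^0.52·e^(0.02·RH+f) = 1.216 μm/a
  Sd branch = 0.102·Sd^0.62·e^(0.033·RH+0.04·T) = 8.541 μm/a
  r_corr = 1.216 + 8.541 = 9.757 μm/a
ISO 9224: D(t) = r_corr · t^b with b = 0.523 (carbon steel, B1)
  D(16) = 9.757 × 16^0.523 = 9.757 × 4.263 = 41.6 μm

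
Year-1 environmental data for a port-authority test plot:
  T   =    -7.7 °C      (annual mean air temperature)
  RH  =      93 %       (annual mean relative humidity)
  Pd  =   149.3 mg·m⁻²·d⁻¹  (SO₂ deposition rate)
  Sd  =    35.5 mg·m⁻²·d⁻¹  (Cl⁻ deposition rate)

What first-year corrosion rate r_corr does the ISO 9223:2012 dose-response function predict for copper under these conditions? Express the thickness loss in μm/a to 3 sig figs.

copper: f(T) = +0.126·(T−10) [T≤10 °C] = -2.2302
  Pd branch = 0.0053·Pd^0.26·e^(0.059·RH+f) = 0.5058 μm/a
  Cl⁻ term: 0.01025·35.5^0.27·exp(0.036·93+0.049·-7.7) = 0.5241
  r_corr = 0.5058 + 0.5241 = 1.03 μm/a

r_corr = 1.03 μm/a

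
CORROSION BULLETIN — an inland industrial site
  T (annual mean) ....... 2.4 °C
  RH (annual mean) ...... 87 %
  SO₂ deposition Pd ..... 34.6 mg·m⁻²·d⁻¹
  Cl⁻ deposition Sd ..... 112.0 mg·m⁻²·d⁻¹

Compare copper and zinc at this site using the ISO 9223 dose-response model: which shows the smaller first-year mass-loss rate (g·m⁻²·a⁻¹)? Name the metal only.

copper: temperature factor f = +0.126·(-7.6) = -0.9576
  sulphur-dioxide contribution → 0.8665 μm/a
  chloride contribution → 0.9447 μm/a
  ⇒ r_corr(copper) = 1.811 μm/a
  mass loss = 1.811 μm/a × 8.96 g/cm³ = 16.23 g·m⁻²·a⁻¹
zinc: temperature factor f = +0.038·(-7.6) = -0.2888
  sulphur-dioxide contribution → 2.514 μm/a
  chloride contribution → 0.6338 μm/a
  ⇒ r_corr(zinc) = 3.148 μm/a
  mass loss = 3.148 μm/a × 7.14 g/cm³ = 22.48 g·m⁻²·a⁻¹
Ordering by g·m⁻²·a⁻¹: zinc (22.5) > copper (16.2)

copper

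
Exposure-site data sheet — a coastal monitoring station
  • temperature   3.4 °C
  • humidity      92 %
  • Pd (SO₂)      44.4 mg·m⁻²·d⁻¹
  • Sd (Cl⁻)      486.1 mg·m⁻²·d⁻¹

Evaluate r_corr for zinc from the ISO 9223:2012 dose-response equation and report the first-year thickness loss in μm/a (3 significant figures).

zinc: T≤10 °C ⇒ hinge +0.038·(3.4−10) = -0.2508
  SO₂ term: 0.0129·44.4^0.44·exp(0.046·92-0.2508) = 3.668
  Cl⁻ term: 0.0175·486.1^0.57·exp(0.008·92+0.085·3.4) = 1.658
  r_corr = 3.668 + 1.658 = 5.326 μm/a

r_corr = 5.33 μm/a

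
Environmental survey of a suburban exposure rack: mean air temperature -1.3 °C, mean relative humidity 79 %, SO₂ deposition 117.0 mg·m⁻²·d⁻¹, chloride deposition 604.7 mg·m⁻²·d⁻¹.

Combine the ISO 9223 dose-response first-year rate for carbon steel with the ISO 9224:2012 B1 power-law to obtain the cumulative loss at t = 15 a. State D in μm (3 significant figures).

carbon steel: T≤10 °C ⇒ hinge +0.150·(-1.3−10) = -1.6950
  sulphur-dioxide contribution → 18.77 μm/a
  chloride contribution → 69.63 μm/a
  total first-year rate 88.4 μm/a
Power-law: D(15) = r_corr · 15^0.523
  D(15) = 88.4 × 15^0.523 = 88.4 × 4.122 = 364.4 μm

D(15) = 364 μm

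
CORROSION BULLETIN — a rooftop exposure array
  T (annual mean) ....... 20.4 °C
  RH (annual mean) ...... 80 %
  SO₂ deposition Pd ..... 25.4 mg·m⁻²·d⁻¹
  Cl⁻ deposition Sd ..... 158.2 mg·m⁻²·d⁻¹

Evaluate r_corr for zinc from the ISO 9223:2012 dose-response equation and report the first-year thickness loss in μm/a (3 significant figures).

zinc: f(T) = -0.071·(T−10) [T>10 °C] = -0.7384
  sulphur-dioxide contribution → 1.014 μm/a
  chloride contribution → 3.37 μm/a
  ⇒ r_corr(zinc) = 4.384 μm/a

r_corr = 4.38 μm/a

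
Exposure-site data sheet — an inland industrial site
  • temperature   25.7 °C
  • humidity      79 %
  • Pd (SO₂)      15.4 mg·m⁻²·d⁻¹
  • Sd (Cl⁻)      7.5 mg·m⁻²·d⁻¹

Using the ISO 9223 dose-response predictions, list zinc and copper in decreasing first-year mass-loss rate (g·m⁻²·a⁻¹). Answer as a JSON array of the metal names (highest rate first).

["copper", "zinc"]

zinc: T>10 °C ⇒ hinge -0.071·(25.7−10) = -1.1147
  sulphur-dioxide contribution → 0.5336 μm/a
  chloride contribution → 0.9226 μm/a
  ⇒ r_corr(zinc) = 1.456 μm/a
  mass loss = 1.456 μm/a × 7.14 g/cm³ = 10.4 g·m⁻²·a⁻¹
copper: temperature factor f = -0.080·(15.7) = -1.2560
  sulphur-dioxide contribution → 0.3249 μm/a
  chloride contribution → 1.069 μm/a
  total first-year rate 1.394 μm/a
  mass loss = 1.394 μm/a × 8.96 g/cm³ = 12.49 g·m⁻²·a⁻¹
Ordering by g·m⁻²·a⁻¹: copper (12.5) > zinc (10.4)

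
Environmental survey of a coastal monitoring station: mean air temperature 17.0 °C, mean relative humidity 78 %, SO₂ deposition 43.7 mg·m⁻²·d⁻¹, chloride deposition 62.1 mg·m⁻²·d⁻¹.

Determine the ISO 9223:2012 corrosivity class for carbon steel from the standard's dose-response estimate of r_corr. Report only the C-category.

C4

carbon steel: temperature factor f = -0.054·(7.0) = -0.3780
  sulphur-dioxide contribution → 41.15 μm/a
  chloride contribution → 34.16 μm/a
  ⇒ r_corr(carbon steel) = 75.31 μm/a
ISO 9223 Table 2 (carbon steel): 50 < 75.3 ≤ 80 μm/a ⇒ C4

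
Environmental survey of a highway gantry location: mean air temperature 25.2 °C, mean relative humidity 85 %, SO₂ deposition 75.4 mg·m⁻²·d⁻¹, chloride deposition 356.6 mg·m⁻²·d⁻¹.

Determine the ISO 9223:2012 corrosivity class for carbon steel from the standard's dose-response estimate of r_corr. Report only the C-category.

CX

carbon steel: temperature factor f = -0.054·(15.2) = -0.8208
  sulphur-dioxide contribution → 40.37 μm/a
  chloride contribution → 176.6 μm/a
  total first-year rate 216.9 μm/a
217 μm/a falls in (200, 700] for carbon steel → category CX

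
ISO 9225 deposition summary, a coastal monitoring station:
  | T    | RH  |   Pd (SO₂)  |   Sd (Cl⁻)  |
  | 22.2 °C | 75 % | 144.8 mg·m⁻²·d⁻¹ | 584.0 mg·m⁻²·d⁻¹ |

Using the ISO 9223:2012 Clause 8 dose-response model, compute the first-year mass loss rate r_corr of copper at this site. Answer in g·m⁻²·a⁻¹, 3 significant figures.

r_corr = 28.1 g·m⁻²·a⁻¹

copper: T>10 °C ⇒ hinge -0.080·(22.2−10) = -0.9760
  sulphur-dioxide contribution → 0.6081 μm/a
  chloride contribution → 2.527 μm/a
  total first-year rate 3.135 μm/a
Convert to mass loss: 3.135 μm/a × 8.96 g/cm³ = 28.09 g·m⁻²·a⁻¹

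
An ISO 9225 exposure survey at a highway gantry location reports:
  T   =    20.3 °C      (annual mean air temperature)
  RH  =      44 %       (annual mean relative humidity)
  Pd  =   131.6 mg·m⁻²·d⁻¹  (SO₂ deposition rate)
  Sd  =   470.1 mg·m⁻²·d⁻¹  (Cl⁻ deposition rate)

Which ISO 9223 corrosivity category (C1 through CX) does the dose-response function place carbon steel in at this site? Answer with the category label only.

C4

carbon steel: temperature factor f = -0.054·(10.3) = -0.5562
  sulphur-dioxide contribution → 30.95 μm/a
  chloride contribution → 44.52 μm/a
  ⇒ r_corr(carbon steel) = 75.47 μm/a
ISO 9223 Table 2 (carbon steel): 50 < 75.5 ≤ 80 μm/a ⇒ C4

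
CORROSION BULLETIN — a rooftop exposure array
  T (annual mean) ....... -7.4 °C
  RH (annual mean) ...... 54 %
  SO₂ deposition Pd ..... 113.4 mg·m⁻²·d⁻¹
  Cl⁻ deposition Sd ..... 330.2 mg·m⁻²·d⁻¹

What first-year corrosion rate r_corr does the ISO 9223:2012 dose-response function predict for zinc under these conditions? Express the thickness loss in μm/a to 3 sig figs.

zinc: f(T) = +0.038·(T−10) [T≤10 °C] = -0.6612
  Pd branch = 0.0129·Pd^0.44·e^(0.046·RH+f) = 0.6401 μm/a
  Cl⁻ term: 0.0175·330.2^0.57·exp(0.008·54+0.085·-7.4) = 0.3919
  r_corr = 0.6401 + 0.3919 = 1.032 μm/a

r_corr = 1.03 μm/a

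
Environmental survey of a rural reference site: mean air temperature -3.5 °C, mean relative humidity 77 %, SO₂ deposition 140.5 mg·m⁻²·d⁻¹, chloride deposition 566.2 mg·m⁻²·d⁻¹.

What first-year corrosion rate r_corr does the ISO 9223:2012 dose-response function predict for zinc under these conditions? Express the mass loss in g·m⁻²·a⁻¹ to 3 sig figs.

zinc: f(T) = +0.038·(T−10) [T≤10 °C] = -0.5130
  Pd branch = 0.0129·Pd^0.44·e^(0.046·RH+f) = 2.35 μm/a
  Sd branch = 0.0175·Sd^0.57·e^(0.008·RH+0.085·T) = 0.8924 μm/a
  sum: 2.35 + 0.8924 → r_corr = 3.242 μm/a
Convert to mass loss: 3.242 μm/a × 7.14 g/cm³ = 23.15 g·m⁻²·a⁻¹

r_corr = 23.1 g·m⁻²·a⁻¹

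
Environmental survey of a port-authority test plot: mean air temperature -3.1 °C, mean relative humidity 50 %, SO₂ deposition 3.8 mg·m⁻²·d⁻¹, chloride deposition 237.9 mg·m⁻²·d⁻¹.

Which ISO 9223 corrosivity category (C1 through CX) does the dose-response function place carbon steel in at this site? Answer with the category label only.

C2

carbon steel: T≤10 °C ⇒ hinge +0.150·(-3.1−10) = -1.9650
  Pd branch = 1.77·Pd^0.52·e^(0.02·RH+f) = 1.35 μm/a
  Cl⁻ term: 0.102·237.9^0.62·exp(0.033·50+0.04·-3.1) = 13.95
  r_corr = 1.35 + 13.95 = 15.3 μm/a
ISO 9223 Table 2 (carbon steel): 1.3 < 15.3 ≤ 25 μm/a ⇒ C2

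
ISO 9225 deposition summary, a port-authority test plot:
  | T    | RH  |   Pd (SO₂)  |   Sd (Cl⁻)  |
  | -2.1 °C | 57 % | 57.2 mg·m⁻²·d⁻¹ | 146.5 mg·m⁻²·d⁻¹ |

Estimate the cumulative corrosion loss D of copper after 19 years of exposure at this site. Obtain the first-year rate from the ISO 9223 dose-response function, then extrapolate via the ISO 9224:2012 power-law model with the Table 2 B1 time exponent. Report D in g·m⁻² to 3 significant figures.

D(19) = 23.8 g·m⁻²

copper: T≤10 °C ⇒ hinge +0.126·(-2.1−10) = -1.5246
  sulphur-dioxide contribution → 0.09541 μm/a
  chloride contribution → 0.2767 μm/a
  total first-year rate 0.3721 μm/a
Long-term exponent b (ISO 9224 Table 2, B1) = 0.667
  D(19) = 0.3721 × 19^0.667 = 0.3721 × 7.127 = 2.652 μm
  Mass loss = 2.652 μm × 8.96 g/cm³ = 23.76 g·m⁻²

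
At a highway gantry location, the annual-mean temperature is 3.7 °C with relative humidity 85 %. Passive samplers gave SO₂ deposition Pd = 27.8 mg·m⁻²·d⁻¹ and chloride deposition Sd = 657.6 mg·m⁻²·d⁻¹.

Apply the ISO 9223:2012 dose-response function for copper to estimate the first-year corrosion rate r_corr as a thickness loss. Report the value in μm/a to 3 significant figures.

copper: f(T) = +0.126·(T−10) [T≤10 °C] = -0.7938
  SO₂ term: 0.0053·27.8^0.26·exp(0.059·85-0.7938) = 0.857
  Sd branch = 0.01025·Sd^0.27·e^(0.036·RH+0.049·T) = 1.511 μm/a
  r_corr = 0.857 + 1.511 = 2.368 μm/a

r_corr = 2.37 μm/a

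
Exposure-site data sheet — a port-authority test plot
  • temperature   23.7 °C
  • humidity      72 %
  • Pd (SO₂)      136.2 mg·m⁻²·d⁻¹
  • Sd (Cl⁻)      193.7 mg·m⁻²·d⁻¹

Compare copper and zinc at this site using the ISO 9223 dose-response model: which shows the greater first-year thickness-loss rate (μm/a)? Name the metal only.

copper: T>10 °C ⇒ hinge -0.080·(23.7−10) = -1.0960
  Pd branch = 0.0053·Pd^0.26·e^(0.059·RH+f) = 0.4447 μm/a
  Cl⁻ term: 0.01025·193.7^0.27·exp(0.036·72+0.049·23.7) = 1.813
  sum: 0.4447 + 1.813 → r_corr = 2.257 μm/a
zinc: temperature factor f = -0.071·(13.7) = -0.9727
  Pd branch = 0.0129·Pd^0.44·e^(0.046·RH+f) = 1.163 μm/a
  Cl⁻ term: 0.0175·193.7^0.57·exp(0.008·72+0.085·23.7) = 4.696
  sum: 1.163 + 4.696 → r_corr = 5.859 μm/a
Ordering by μm/a: zinc (5.86) > copper (2.26)

zinc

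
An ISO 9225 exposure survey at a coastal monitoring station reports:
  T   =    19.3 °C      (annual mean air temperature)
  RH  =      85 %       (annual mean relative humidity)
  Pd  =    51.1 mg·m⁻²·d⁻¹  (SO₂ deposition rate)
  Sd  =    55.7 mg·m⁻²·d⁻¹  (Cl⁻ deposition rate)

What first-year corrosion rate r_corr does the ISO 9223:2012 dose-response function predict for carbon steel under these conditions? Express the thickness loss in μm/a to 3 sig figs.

r_corr = 89.5 μm/a

carbon steel: f(T) = -0.054·(T−10) [T>10 °C] = -0.5022
  SO₂ term: 1.77·51.1^0.52·exp(0.02·85-0.5022) = 45.35
  Sd branch = 0.102·Sd^0.62·e^(0.033·RH+0.04·T) = 44.11 μm/a
  r_corr = 45.35 + 44.11 = 89.45 μm/a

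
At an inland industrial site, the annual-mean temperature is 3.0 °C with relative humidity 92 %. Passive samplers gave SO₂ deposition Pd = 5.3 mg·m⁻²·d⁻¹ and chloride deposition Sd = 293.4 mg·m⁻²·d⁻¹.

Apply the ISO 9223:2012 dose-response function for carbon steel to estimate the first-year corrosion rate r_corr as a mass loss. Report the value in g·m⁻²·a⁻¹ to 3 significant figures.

r_corr = 710 g·m⁻²·a⁻¹

carbon steel: temperature factor f = +0.150·(-7.0) = -1.0500
  Pd branch = 1.77·Pd^0.52·e^(0.02·RH+f) = 9.283 μm/a
  Cl⁻ term: 0.102·293.4^0.62·exp(0.033·92+0.04·3.0) = 81.11
  sum: 9.283 + 81.11 → r_corr = 90.39 μm/a
Convert to mass loss: 90.39 μm/a × 7.85 g/cm³ = 709.6 g·m⁻²·a⁻¹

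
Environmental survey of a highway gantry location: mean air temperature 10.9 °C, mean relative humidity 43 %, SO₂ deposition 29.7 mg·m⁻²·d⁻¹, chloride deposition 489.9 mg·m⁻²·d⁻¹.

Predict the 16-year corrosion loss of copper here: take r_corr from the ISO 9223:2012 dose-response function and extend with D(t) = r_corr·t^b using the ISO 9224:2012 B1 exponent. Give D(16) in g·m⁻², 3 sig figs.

copper: f(T) = -0.080·(T−10) [T>10 °C] = -0.0720
  Pd branch = 0.0053·Pd^0.26·e^(0.059·RH+f) = 0.1506 μm/a
  Sd branch = 0.01025·Sd^0.27·e^(0.036·RH+0.049·T) = 0.4378 μm/a
  sum: 0.1506 + 0.4378 → r_corr = 0.5884 μm/a
Long-term exponent b (ISO 9224 Table 2, B1) = 0.667
  D(16) = 0.5884 × 16^0.667 = 0.5884 × 6.355 = 3.739 μm
  Mass loss = 3.739 μm × 8.96 g/cm³ = 33.51 g·m⁻²

D(16) = 33.5 g·m⁻²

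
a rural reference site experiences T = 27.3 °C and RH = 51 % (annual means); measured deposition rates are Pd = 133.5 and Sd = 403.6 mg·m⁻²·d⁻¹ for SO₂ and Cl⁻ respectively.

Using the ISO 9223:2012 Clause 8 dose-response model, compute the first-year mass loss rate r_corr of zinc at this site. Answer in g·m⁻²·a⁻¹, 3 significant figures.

r_corr = 60.9 g·m⁻²·a⁻¹

zinc: T>10 °C ⇒ hinge -0.071·(27.3−10) = -1.2283
  SO₂ term: 0.0129·133.5^0.44·exp(0.046·51-1.2283) = 0.3398
  Sd branch = 0.0175·Sd^0.57·e^(0.008·RH+0.085·T) = 8.192 μm/a
  sum: 0.3398 + 8.192 → r_corr = 8.532 μm/a
Convert to mass loss: 8.532 μm/a × 7.14 g/cm³ = 60.92 g·m⁻²·a⁻¹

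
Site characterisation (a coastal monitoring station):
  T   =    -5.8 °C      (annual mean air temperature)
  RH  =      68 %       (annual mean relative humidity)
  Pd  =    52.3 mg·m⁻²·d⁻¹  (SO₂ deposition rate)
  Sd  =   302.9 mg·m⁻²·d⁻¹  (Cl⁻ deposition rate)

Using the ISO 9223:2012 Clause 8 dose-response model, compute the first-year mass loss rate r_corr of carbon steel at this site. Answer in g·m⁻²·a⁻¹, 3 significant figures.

r_corr = 246 g·m⁻²·a⁻¹

carbon steel: T≤10 °C ⇒ hinge +0.150·(-5.8−10) = -2.3700
  sulphur-dioxide contribution → 5.046 μm/a
  chloride contribution → 26.35 μm/a
  ⇒ r_corr(carbon steel) = 31.4 μm/a
Convert to mass loss: 31.4 μm/a × 7.85 g/cm³ = 246.5 g·m⁻²·a⁻¹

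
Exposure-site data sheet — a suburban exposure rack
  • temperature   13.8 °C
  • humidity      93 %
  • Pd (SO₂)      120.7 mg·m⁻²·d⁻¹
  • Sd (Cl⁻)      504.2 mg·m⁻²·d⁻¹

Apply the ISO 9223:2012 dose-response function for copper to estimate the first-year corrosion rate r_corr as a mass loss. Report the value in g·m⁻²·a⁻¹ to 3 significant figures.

r_corr = 57.0 g·m⁻²·a⁻¹

copper: T>10 °C ⇒ hinge -0.080·(13.8−10) = -0.3040
  Pd branch = 0.0053·Pd^0.26·e^(0.059·RH+f) = 3.284 μm/a
  Cl⁻ term: 0.01025·504.2^0.27·exp(0.036·93+0.049·13.8) = 3.077
  sum: 3.284 + 3.077 → r_corr = 6.361 μm/a
Convert to mass loss: 6.361 μm/a × 8.96 g/cm³ = 57 g·m⁻²·a⁻¹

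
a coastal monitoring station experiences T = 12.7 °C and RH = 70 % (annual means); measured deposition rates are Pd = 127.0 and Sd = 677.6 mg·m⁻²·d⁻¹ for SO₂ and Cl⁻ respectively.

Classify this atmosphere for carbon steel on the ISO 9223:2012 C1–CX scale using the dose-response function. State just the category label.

C5

carbon steel: f(T) = -0.054·(T−10) [T>10 °C] = -0.1458
  Pd branch = 1.77·Pd^0.52·e^(0.02·RH+f) = 77.03 μm/a
  Cl⁻ term: 0.102·677.6^0.62·exp(0.033·70+0.04·12.7) = 97.2
  r_corr = 77.03 + 97.2 = 174.2 μm/a
ISO 9223 Table 2 (carbon steel): 80 < 174 ≤ 200 μm/a ⇒ C5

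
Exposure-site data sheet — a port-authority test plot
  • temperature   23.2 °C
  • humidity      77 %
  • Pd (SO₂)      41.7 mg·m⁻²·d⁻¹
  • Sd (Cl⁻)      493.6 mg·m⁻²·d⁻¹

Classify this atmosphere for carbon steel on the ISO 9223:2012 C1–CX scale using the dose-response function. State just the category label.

C5

carbon steel: temperature factor f = -0.054·(13.2) = -0.7128
  Pd branch = 1.77·Pd^0.52·e^(0.02·RH+f) = 28.16 μm/a
  Cl⁻ term: 0.102·493.6^0.62·exp(0.033·77+0.04·23.2) = 153.1
  r_corr = 28.16 + 153.1 = 181.3 μm/a
Category bounds: 80…200 μm/a bracket r_corr ⇒ C5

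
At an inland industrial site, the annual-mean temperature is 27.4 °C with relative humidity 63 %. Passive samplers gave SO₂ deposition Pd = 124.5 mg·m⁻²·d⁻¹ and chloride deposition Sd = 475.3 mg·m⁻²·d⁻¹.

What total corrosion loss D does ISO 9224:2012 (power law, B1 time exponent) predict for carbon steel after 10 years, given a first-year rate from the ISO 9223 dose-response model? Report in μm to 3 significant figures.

D(10) = 472 μm

carbon steel: temperature factor f = -0.054·(17.4) = -0.9396
  SO₂ term: 1.77·124.5^0.52·exp(0.02·63-0.9396) = 29.96
  Sd branch = 0.102·Sd^0.62·e^(0.033·RH+0.04·T) = 111.5 μm/a
  sum: 29.96 + 111.5 → r_corr = 141.4 μm/a
ISO 9224: D(t) = r_corr · t^b with b = 0.523 (carbon steel, B1)
  D(10) = 141.4 × 10^0.523 = 141.4 × 3.334 = 471.6 μm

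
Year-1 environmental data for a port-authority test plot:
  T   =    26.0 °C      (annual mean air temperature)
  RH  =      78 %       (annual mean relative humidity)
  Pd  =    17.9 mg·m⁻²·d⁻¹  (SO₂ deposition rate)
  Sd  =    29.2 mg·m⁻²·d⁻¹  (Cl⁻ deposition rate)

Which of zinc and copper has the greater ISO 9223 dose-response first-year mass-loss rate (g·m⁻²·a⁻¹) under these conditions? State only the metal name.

zinc: T>10 °C ⇒ hinge -0.071·(26.0−10) = -1.1360
  sulphur-dioxide contribution → 0.533 μm/a
  chloride contribution → 2.037 μm/a
  ⇒ r_corr(zinc) = 2.571 μm/a
  mass loss = 2.571 μm/a × 7.14 g/cm³ = 18.35 g·m⁻²·a⁻¹
copper: f(T) = -0.080·(T−10) [T>10 °C] = -1.2800
  sulphur-dioxide contribution → 0.311 μm/a
  chloride contribution → 1.511 μm/a
  ⇒ r_corr(copper) = 1.822 μm/a
  mass loss = 1.822 μm/a × 8.96 g/cm³ = 16.32 g·m⁻²·a⁻¹
Ordering by g·m⁻²·a⁻¹: zinc (18.4) > copper (16.3)

zinc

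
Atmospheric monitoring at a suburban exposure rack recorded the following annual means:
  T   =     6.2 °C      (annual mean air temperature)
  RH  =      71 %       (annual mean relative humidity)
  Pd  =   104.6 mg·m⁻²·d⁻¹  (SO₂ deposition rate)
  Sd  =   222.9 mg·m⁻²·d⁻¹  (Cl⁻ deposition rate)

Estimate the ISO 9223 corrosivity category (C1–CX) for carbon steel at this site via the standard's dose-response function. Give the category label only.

C5

carbon steel: f(T) = +0.150·(T−10) [T≤10 °C] = -0.5700
  SO₂ term: 1.77·104.6^0.52·exp(0.02·71-0.5700) = 46.48
  Cl⁻ term: 0.102·222.9^0.62·exp(0.033·71+0.04·6.2) = 38.88
  r_corr = 46.48 + 38.88 = 85.36 μm/a
ISO 9223 Table 2 (carbon steel): 80 < 85.4 ≤ 200 μm/a ⇒ C5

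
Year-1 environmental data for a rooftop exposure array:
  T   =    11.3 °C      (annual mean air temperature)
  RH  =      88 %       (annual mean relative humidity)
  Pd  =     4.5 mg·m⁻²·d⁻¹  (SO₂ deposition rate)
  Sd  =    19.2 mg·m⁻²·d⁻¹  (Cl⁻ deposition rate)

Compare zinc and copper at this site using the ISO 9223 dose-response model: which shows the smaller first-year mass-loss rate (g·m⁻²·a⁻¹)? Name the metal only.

zinc: T>10 °C ⇒ hinge -0.071·(11.3−10) = -0.0923
  SO₂ term: 0.0129·4.5^0.44·exp(0.046·88-0.0923) = 1.306
  Sd branch = 0.0175·Sd^0.57·e^(0.008·RH+0.085·T) = 0.4982 μm/a
  r_corr = 1.306 + 0.4982 = 1.804 μm/a
  mass loss = 1.804 μm/a × 7.14 g/cm³ = 12.88 g·m⁻²·a⁻¹
copper: f(T) = -0.080·(T−10) [T>10 °C] = -0.1040
  SO₂ term: 0.0053·4.5^0.26·exp(0.059·88-0.1040) = 1.27
  Cl⁻ term: 0.01025·19.2^0.27·exp(0.036·88+0.049·11.3) = 0.9409
  sum: 1.27 + 0.9409 → r_corr = 2.211 μm/a
  mass loss = 2.211 μm/a × 8.96 g/cm³ = 19.81 g·m⁻²·a⁻¹
Ordering by g·m⁻²·a⁻¹: copper (19.8) > zinc (12.9)

zinc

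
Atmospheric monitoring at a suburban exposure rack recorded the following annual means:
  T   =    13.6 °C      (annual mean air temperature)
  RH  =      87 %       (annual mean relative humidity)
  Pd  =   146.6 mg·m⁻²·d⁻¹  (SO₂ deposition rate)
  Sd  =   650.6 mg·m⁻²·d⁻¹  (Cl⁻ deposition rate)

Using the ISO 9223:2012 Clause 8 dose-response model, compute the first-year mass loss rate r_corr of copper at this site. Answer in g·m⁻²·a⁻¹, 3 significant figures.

r_corr = 45.6 g·m⁻²·a⁻¹

copper: T>10 °C ⇒ hinge -0.080·(13.6−10) = -0.2880
  Pd branch = 0.0053·Pd^0.26·e^(0.059·RH+f) = 2.464 μm/a
  Cl⁻ term: 0.01025·650.6^0.27·exp(0.036·87+0.049·13.6) = 2.63
  sum: 2.464 + 2.63 → r_corr = 5.094 μm/a
Convert to mass loss: 5.094 μm/a × 8.96 g/cm³ = 45.64 g·m⁻²·a⁻¹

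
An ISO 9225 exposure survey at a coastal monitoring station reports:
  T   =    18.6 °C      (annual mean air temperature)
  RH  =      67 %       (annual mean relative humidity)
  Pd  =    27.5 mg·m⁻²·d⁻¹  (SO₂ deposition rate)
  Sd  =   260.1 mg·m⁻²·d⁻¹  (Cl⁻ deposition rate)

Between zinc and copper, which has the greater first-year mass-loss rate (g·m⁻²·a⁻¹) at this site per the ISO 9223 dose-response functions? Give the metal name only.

zinc: temperature factor f = -0.071·(8.6) = -0.6106
  SO₂ term: 0.0129·27.5^0.44·exp(0.046·67-0.6106) = 0.6565
  Cl⁻ term: 0.0175·260.1^0.57·exp(0.008·67+0.085·18.6) = 3.46
  sum: 0.6565 + 3.46 → r_corr = 4.116 μm/a
  mass loss = 4.116 μm/a × 7.14 g/cm³ = 29.39 g·m⁻²·a⁻¹
copper: temperature factor f = -0.080·(8.6) = -0.6880
  SO₂ term: 0.0053·27.5^0.26·exp(0.059·67-0.6880) = 0.3285
  Sd branch = 0.01025·Sd^0.27·e^(0.036·RH+0.049·T) = 1.277 μm/a
  r_corr = 0.3285 + 1.277 = 1.605 μm/a
  mass loss = 1.605 μm/a × 8.96 g/cm³ = 14.38 g·m⁻²·a⁻¹
Ordering by g·m⁻²·a⁻¹: zinc (29.4) > copper (14.4)

zinc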